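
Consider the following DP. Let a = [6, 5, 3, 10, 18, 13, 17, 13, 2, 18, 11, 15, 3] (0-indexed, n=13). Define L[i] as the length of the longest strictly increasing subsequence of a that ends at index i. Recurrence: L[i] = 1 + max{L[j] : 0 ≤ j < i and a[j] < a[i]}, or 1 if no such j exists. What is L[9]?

   i    0    1    2    3    4    5    6    7    8    9   10   11   12
a[i]    6    5    3   10   18   13   17   13    2   18   11   15    3
L[i]    1    1    1    2    3    3    4    3    1    5    3    4    2

5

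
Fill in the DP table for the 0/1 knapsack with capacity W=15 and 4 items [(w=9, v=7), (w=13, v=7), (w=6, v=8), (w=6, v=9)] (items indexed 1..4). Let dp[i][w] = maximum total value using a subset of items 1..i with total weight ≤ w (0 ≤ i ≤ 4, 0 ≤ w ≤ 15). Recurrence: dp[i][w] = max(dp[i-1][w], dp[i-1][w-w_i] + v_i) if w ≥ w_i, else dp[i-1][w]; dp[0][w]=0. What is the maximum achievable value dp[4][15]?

17

i\w   0   1   2   3   4   5   6   7   8   9  10  11  12  13  14  15
  0   0   0   0   0   0   0   0   0   0   0   0   0   0   0   0   0
  1   0   0   0   0   0   0   0   0   0   7   7   7   7   7   7   7
  2   0   0   0   0   0   0   0   0   0   7   7   7   7   7   7   7
  3   0   0   0   0   0   0   8   8   8   8   8   8   8   8   8  15
  4   0   0   0   0   0   0   9   9   9   9   9   9  17  17  17  17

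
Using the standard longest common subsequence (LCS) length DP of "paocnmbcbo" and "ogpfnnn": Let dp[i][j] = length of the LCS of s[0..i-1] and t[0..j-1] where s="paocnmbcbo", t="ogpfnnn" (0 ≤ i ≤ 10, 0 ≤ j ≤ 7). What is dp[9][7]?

2

   ''  o  g  p  f  n  n  n
''  0  0  0  0  0  0  0  0
 p  0  0  0  1  1  1  1  1
 a  0  0  0  1  1  1  1  1
 o  0  1  1  1  1  1  1  1
 c  0  1  1  1  1  1  1  1
 n  0  1  1  1  1  2  2  2
 m  0  1  1  1  1  2  2  2
 b  0  1  1  1  1  2  2  2
 c  0  1  1  1  1  2  2  2
 b  0  1  1  1  1  2  2  2
 o  0  1  1  1  1  2  2  2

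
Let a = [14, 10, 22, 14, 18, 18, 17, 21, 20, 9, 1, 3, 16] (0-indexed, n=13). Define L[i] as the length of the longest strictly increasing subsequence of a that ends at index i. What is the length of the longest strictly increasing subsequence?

4

   i    0    1    2    3    4    5    6    7    8    9   10   11   12
a[i]   14   10   22   14   18   18   17   21   20    9    1    3   16
L[i]    1    1    2    2    3    3    3    4    4    1    1    2    3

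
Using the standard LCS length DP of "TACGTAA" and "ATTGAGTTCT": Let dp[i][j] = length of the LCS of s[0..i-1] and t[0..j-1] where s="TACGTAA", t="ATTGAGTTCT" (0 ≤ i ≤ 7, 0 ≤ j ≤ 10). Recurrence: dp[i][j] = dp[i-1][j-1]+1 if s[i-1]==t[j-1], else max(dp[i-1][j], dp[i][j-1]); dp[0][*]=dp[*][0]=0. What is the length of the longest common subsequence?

4

   ''  A  T  T  G  A  G  T  T  C  T
''  0  0  0  0  0  0  0  0  0  0  0
 T  0  0  1  1  1  1  1  1  1  1  1
 A  0  1  1  1  1  2  2  2  2  2  2
 C  0  1  1  1  1  2  2  2  2  3  3
 G  0  1  1  1  2  2  3  3  3  3  3
 T  0  1  2  2  2  2  3  4  4  4  4
 A  0  1  2  2  2  3  3  4  4  4  4
 A  0  1  2  2  2  3  3  4  4  4  4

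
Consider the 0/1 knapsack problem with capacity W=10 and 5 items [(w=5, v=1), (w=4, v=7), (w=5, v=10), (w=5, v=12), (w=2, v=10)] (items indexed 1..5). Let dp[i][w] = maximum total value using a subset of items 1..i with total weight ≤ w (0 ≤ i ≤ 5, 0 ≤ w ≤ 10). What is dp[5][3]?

10

i\w   0   1   2   3   4   5   6   7   8   9  10
  0   0   0   0   0   0   0   0   0   0   0   0
  1   0   0   0   0   0   1   1   1   1   1   1
  2   0   0   0   0   7   7   7   7   7   8   8
  3   0   0   0   0   7  10  10  10  10  17  17
  4   0   0   0   0   7  12  12  12  12  19  22
  5   0   0  10  10  10  12  17  22  22  22  22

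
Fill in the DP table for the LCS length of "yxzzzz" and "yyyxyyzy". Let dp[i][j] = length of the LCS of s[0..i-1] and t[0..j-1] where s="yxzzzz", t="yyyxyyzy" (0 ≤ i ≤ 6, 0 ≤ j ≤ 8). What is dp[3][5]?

2

   ''  y  y  y  x  y  y  z  y
''  0  0  0  0  0  0  0  0  0
 y  0  1  1  1  1  1  1  1  1
 x  0  1  1  1  2  2  2  2  2
 z  0  1  1  1  2  2  2  3  3
 z  0  1  1  1  2  2  2  3  3
 z  0  1  1  1  2  2  2  3  3
 z  0  1  1  1  2  2  2  3  3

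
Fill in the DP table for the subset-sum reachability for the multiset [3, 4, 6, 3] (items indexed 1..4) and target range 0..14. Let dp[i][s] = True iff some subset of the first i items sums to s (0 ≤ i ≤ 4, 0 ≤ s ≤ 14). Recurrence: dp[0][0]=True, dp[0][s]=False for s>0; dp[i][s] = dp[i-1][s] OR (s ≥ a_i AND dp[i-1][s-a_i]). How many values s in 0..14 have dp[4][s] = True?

i\s   0   1   2   3   4   5   6   7   8   9  10  11  12  13  14
  0   T   F   F   F   F   F   F   F   F   F   F   F   F   F   F
  1   T   F   F   T   F   F   F   F   F   F   F   F   F   F   F
  2   T   F   F   T   T   F   F   T   F   F   F   F   F   F   F
  3   T   F   F   T   T   F   T   T   F   T   T   F   F   T   F
  4   T   F   F   T   T   F   T   T   F   T   T   F   T   T   F

9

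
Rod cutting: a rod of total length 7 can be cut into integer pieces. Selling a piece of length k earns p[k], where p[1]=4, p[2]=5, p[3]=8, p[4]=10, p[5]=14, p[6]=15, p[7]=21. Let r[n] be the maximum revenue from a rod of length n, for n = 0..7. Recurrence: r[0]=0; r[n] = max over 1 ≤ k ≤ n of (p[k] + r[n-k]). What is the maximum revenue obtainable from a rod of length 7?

   n    0    1    2    3    4    5    6    7
r[n]    0    4    8   12   16   20   24   28

28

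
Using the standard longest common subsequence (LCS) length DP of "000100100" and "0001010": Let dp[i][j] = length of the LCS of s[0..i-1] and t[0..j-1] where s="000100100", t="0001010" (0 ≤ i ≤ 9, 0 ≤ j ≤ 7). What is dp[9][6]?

6

   ''  0  0  0  1  0  1  0
''  0  0  0  0  0  0  0  0
 0  0  1  1  1  1  1  1  1
 0  0  1  2  2  2  2  2  2
 0  0  1  2  3  3  3  3  3
 1  0  1  2  3  4  4  4  4
 0  0  1  2  3  4  5  5  5
 0  0  1  2  3  4  5  5  6
 1  0  1  2  3  4  5  6  6
 0  0  1  2  3  4  5  6  7
 0  0  1  2  3  4  5  6  7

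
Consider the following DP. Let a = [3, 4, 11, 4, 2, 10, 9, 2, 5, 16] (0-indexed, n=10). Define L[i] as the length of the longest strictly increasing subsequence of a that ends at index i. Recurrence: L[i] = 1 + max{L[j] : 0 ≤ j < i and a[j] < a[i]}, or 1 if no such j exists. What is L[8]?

   i    0    1    2    3    4    5    6    7    8    9
a[i]    3    4   11    4    2   10    9    2    5   16
L[i]    1    2    3    2    1    3    3    1    3    4

3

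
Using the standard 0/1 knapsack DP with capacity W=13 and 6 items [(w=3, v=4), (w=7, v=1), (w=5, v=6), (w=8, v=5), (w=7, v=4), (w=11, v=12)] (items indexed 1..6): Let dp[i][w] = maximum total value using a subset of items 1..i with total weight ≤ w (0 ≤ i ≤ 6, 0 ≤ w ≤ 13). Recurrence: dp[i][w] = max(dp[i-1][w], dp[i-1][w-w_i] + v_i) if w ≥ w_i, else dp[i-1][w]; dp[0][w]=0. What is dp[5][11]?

i\w   0   1   2   3   4   5   6   7   8   9  10  11  12  13
  0   0   0   0   0   0   0   0   0   0   0   0   0   0   0
  1   0   0   0   4   4   4   4   4   4   4   4   4   4   4
  2   0   0   0   4   4   4   4   4   4   4   5   5   5   5
  3   0   0   0   4   4   6   6   6  10  10  10  10  10  10
  4   0   0   0   4   4   6   6   6  10  10  10  10  10  11
  5   0   0   0   4   4   6   6   6  10  10  10  10  10  11
  6   0   0   0   4   4   6   6   6  10  10  10  12  12  12

10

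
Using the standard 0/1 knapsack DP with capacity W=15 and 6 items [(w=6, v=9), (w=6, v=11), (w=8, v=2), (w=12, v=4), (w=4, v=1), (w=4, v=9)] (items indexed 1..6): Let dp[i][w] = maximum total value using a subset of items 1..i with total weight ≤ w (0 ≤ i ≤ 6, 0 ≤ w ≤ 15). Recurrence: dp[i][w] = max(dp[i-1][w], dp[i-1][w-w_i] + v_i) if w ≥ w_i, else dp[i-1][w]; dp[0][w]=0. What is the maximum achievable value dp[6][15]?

i\w   0   1   2   3   4   5   6   7   8   9  10  11  12  13  14  15
  0   0   0   0   0   0   0   0   0   0   0   0   0   0   0   0   0
  1   0   0   0   0   0   0   9   9   9   9   9   9   9   9   9   9
  2   0   0   0   0   0   0  11  11  11  11  11  11  20  20  20  20
  3   0   0   0   0   0   0  11  11  11  11  11  11  20  20  20  20
  4   0   0   0   0   0   0  11  11  11  11  11  11  20  20  20  20
  5   0   0   0   0   1   1  11  11  11  11  12  12  20  20  20  20
  6   0   0   0   0   9   9  11  11  11  11  20  20  20  20  21  21

21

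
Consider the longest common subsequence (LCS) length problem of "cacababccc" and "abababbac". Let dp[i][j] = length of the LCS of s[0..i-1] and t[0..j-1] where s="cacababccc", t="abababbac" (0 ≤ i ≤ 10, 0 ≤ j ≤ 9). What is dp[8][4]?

4

   ''  a  b  a  b  a  b  b  a  c
''  0  0  0  0  0  0  0  0  0  0
 c  0  0  0  0  0  0  0  0  0  1
 a  0  1  1  1  1  1  1  1  1  1
 c  0  1  1  1  1  1  1  1  1  2
 a  0  1  1  2  2  2  2  2  2  2
 b  0  1  2  2  3  3  3  3  3  3
 a  0  1  2  3  3  4  4  4  4  4
 b  0  1  2  3  4  4  5  5  5  5
 c  0  1  2  3  4  4  5  5  5  6
 c  0  1  2  3  4  4  5  5  5  6
 c  0  1  2  3  4  4  5  5  5  6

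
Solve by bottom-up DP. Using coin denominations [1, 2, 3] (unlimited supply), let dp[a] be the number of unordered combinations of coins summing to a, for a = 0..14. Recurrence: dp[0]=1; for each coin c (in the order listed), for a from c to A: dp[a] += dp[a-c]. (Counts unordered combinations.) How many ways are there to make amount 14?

24

after  coin     0     1     2     3     4     5     6     7     8     9    10    11    12    13    14
          1     1     1     1     1     1     1     1     1     1     1     1     1     1     1     1
          2     1     1     2     2     3     3     4     4     5     5     6     6     7     7     8
          3     1     1     2     3     4     5     7     8    10    12    14    16    19    21    24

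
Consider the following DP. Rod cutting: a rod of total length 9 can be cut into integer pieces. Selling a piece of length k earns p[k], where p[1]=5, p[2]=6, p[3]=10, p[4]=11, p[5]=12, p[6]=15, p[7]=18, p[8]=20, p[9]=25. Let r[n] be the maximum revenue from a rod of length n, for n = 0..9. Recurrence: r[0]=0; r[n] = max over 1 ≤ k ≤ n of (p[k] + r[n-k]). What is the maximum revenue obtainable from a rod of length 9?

45

   n    0    1    2    3    4    5    6    7    8    9
r[n]    0    5   10   15   20   25   30   35   40   45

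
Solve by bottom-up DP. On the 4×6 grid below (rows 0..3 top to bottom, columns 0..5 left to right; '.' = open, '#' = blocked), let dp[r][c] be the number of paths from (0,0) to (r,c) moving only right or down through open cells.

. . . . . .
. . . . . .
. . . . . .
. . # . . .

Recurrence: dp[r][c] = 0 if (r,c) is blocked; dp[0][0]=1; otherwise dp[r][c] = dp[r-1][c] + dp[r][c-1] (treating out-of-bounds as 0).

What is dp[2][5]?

21

r\c   0   1   2   3   4   5
  0   1   1   1   1   1   1
  1   1   2   3   4   5   6
  2   1   3   6  10  15  21
  3   1   4   0  10  25  46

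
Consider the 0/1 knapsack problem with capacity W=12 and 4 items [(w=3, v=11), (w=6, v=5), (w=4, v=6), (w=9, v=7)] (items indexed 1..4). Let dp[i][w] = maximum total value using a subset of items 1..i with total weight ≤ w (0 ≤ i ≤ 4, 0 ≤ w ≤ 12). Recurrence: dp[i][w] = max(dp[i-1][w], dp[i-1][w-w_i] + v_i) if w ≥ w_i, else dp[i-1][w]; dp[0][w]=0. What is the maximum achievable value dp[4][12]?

18

i\w   0   1   2   3   4   5   6   7   8   9  10  11  12
  0   0   0   0   0   0   0   0   0   0   0   0   0   0
  1   0   0   0  11  11  11  11  11  11  11  11  11  11
  2   0   0   0  11  11  11  11  11  11  16  16  16  16
  3   0   0   0  11  11  11  11  17  17  17  17  17  17
  4   0   0   0  11  11  11  11  17  17  17  17  17  18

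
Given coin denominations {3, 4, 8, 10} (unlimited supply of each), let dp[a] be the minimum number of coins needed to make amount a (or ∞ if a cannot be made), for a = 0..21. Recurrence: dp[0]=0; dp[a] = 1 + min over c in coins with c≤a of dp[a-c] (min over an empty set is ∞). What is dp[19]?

3

 a  0  1  2  3  4  5  6  7  8  9 10 11 12 13 14 15 16 17 18 19 20 21
dp  0  -  -  1  1  -  2  2  1  3  1  2  2  2  2  3  2  3  2  3  2  3
(- denotes ∞ / unreachable)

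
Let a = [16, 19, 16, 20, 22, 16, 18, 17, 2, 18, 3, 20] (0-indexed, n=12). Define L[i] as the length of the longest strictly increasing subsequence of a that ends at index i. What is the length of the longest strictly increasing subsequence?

   i    0    1    2    3    4    5    6    7    8    9   10   11
a[i]   16   19   16   20   22   16   18   17    2   18    3   20
L[i]    1    2    1    3    4    1    2    2    1    3    2    4

4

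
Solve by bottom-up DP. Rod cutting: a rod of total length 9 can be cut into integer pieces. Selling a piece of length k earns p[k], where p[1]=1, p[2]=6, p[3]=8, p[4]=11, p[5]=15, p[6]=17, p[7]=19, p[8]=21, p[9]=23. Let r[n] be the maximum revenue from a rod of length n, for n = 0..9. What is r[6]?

   n    0    1    2    3    4    5    6    7    8    9
r[n]    0    1    6    8   12   15   18   21   24   27

18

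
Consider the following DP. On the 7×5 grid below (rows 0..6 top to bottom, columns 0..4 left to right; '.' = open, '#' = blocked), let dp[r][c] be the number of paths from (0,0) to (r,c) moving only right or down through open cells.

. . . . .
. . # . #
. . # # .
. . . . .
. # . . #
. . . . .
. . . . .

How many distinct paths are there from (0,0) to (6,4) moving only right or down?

33

r\c   0   1   2   3   4
  0   1   1   1   1   1
  1   1   2   0   1   0
  2   1   3   0   0   0
  3   1   4   4   4   4
  4   1   0   4   8   0
  5   1   1   5  13  13
  6   1   2   7  20  33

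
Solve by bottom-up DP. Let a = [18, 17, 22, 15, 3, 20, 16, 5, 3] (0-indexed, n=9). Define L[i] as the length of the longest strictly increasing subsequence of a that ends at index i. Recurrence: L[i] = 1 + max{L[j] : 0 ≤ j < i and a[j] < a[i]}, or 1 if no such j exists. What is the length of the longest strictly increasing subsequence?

2

   i    0    1    2    3    4    5    6    7    8
a[i]   18   17   22   15    3   20   16    5    3
L[i]    1    1    2    1    1    2    2    2    1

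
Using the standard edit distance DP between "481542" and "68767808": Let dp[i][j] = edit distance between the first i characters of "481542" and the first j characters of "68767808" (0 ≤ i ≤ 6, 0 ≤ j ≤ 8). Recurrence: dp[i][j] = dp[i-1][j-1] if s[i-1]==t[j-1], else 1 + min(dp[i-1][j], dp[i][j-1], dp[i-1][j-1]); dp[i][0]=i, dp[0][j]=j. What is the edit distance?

   ''  6  8  7  6  7  8  0  8
''  0  1  2  3  4  5  6  7  8
 4  1  1  2  3  4  5  6  7  8
 8  2  2  1  2  3  4  5  6  7
 1  3  3  2  2  3  4  5  6  7
 5  4  4  3  3  3  4  5  6  7
 4  5  5  4  4  4  4  5  6  7
 2  6  6  5  5  5  5  5  6  7

7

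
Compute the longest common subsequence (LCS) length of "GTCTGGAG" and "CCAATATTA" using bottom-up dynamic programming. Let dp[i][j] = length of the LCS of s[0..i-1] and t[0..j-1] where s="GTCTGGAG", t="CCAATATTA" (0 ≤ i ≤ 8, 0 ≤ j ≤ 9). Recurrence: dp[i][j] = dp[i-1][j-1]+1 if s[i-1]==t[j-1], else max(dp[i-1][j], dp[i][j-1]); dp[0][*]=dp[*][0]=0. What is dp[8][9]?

   ''  C  C  A  A  T  A  T  T  A
''  0  0  0  0  0  0  0  0  0  0
 G  0  0  0  0  0  0  0  0  0  0
 T  0  0  0  0  0  1  1  1  1  1
 C  0  1  1  1  1  1  1  1  1  1
 T  0  1  1  1  1  2  2  2  2  2
 G  0  1  1  1  1  2  2  2  2  2
 G  0  1  1  1  1  2  2  2  2  2
 A  0  1  1  2  2  2  3  3  3  3
 G  0  1  1  2  2  2  3  3  3  3

3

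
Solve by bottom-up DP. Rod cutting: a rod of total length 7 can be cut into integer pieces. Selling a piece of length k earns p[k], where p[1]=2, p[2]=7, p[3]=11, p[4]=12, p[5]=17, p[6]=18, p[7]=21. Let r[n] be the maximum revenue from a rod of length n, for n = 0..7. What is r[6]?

22

   n    0    1    2    3    4    5    6    7
r[n]    0    2    7   11   14   18   22   25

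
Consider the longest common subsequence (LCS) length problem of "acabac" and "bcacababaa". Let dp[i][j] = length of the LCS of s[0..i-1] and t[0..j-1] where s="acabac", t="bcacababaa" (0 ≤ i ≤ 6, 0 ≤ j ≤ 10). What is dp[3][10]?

   ''  b  c  a  c  a  b  a  b  a  a
''  0  0  0  0  0  0  0  0  0  0  0
 a  0  0  0  1  1  1  1  1  1  1  1
 c  0  0  1  1  2  2  2  2  2  2  2
 a  0  0  1  2  2  3  3  3  3  3  3
 b  0  1  1  2  2  3  4  4  4  4  4
 a  0  1  1  2  2  3  4  5  5  5  5
 c  0  1  2  2  3  3  4  5  5  5  5

3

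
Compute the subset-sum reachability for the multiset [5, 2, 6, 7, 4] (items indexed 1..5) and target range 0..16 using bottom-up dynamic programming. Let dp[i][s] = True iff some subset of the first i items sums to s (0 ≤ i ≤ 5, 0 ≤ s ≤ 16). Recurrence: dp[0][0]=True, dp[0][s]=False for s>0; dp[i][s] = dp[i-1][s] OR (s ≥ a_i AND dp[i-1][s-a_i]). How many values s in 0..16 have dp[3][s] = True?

i\s   0   1   2   3   4   5   6   7   8   9  10  11  12  13  14  15  16
  0   T   F   F   F   F   F   F   F   F   F   F   F   F   F   F   F   F
  1   T   F   F   F   F   T   F   F   F   F   F   F   F   F   F   F   F
  2   T   F   T   F   F   T   F   T   F   F   F   F   F   F   F   F   F
  3   T   F   T   F   F   T   T   T   T   F   F   T   F   T   F   F   F
  4   T   F   T   F   F   T   T   T   T   T   F   T   T   T   T   T   F
  5   T   F   T   F   T   T   T   T   T   T   T   T   T   T   T   T   T

8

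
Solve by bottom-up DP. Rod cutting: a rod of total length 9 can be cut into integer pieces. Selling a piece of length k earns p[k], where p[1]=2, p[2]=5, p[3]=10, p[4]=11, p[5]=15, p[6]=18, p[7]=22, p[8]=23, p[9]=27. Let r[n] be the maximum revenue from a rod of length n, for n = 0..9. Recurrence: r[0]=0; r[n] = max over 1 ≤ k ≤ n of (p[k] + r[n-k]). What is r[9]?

   n    0    1    2    3    4    5    6    7    8    9
r[n]    0    2    5   10   12   15   20   22   25   30

30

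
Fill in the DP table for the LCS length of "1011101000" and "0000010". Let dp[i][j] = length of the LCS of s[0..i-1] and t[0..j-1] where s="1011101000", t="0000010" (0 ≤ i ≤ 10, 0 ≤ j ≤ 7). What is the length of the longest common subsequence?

5

   ''  0  0  0  0  0  1  0
''  0  0  0  0  0  0  0  0
 1  0  0  0  0  0  0  1  1
 0  0  1  1  1  1  1  1  2
 1  0  1  1  1  1  1  2  2
 1  0  1  1  1  1  1  2  2
 1  0  1  1  1  1  1  2  2
 0  0  1  2  2  2  2  2  3
 1  0  1  2  2  2  2  3  3
 0  0  1  2  3  3  3  3  4
 0  0  1  2  3  4  4  4  4
 0  0  1  2  3  4  5  5  5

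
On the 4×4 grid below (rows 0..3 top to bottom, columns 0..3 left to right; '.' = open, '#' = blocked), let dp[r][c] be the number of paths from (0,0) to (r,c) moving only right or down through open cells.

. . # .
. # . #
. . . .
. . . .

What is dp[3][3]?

r\c   0   1   2   3
  0   1   1   0   0
  1   1   0   0   0
  2   1   1   1   1
  3   1   2   3   4

4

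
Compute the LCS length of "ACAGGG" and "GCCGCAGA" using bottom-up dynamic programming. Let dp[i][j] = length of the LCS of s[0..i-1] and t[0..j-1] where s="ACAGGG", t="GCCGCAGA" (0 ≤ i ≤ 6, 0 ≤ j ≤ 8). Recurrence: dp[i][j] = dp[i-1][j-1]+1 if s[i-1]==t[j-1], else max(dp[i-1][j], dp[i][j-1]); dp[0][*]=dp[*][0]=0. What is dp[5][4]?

2

   ''  G  C  C  G  C  A  G  A
''  0  0  0  0  0  0  0  0  0
 A  0  0  0  0  0  0  1  1  1
 C  0  0  1  1  1  1  1  1  1
 A  0  0  1  1  1  1  2  2  2
 G  0  1  1  1  2  2  2  3  3
 G  0  1  1  1  2  2  2  3  3
 G  0  1  1  1  2  2  2  3  3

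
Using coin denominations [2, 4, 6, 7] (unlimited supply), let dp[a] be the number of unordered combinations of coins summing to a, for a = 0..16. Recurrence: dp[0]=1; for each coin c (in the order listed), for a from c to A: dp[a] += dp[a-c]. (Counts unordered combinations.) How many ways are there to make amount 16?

after  coin     0     1     2     3     4     5     6     7     8     9    10    11    12    13    14    15    16
          2     1     0     1     0     1     0     1     0     1     0     1     0     1     0     1     0     1
          4     1     0     1     0     2     0     2     0     3     0     3     0     4     0     4     0     5
          6     1     0     1     0     2     0     3     0     4     0     5     0     7     0     8     0    10
          7     1     0     1     0     2     0     3     1     4     1     5     2     7     3     9     4    11

11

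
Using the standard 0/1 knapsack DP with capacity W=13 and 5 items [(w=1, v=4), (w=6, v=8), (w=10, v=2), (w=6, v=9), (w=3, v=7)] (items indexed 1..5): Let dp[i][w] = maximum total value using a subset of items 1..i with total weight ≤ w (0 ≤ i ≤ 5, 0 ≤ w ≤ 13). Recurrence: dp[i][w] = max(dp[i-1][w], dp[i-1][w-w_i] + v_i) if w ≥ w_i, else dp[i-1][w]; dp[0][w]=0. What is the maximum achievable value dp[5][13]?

21

i\w   0   1   2   3   4   5   6   7   8   9  10  11  12  13
  0   0   0   0   0   0   0   0   0   0   0   0   0   0   0
  1   0   4   4   4   4   4   4   4   4   4   4   4   4   4
  2   0   4   4   4   4   4   8  12  12  12  12  12  12  12
  3   0   4   4   4   4   4   8  12  12  12  12  12  12  12
  4   0   4   4   4   4   4   9  13  13  13  13  13  17  21
  5   0   4   4   7  11  11  11  13  13  16  20  20  20  21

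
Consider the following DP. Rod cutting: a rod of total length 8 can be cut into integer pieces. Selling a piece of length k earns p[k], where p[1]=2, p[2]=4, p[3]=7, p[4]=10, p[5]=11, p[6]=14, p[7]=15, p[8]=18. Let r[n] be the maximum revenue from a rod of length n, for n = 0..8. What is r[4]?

10

   n    0    1    2    3    4    5    6    7    8
r[n]    0    2    4    7   10   12   14   17   20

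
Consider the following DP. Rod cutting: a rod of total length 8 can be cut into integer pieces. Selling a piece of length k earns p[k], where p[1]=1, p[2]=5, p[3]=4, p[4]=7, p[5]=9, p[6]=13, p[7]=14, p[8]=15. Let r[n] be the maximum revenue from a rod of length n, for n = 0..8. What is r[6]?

15

   n    0    1    2    3    4    5    6    7    8
r[n]    0    1    5    6   10   11   15   16   20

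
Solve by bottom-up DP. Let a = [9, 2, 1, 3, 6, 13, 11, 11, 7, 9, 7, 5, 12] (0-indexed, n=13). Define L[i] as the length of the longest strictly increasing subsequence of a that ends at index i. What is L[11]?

3

   i    0    1    2    3    4    5    6    7    8    9   10   11   12
a[i]    9    2    1    3    6   13   11   11    7    9    7    5   12
L[i]    1    1    1    2    3    4    4    4    4    5    4    3    6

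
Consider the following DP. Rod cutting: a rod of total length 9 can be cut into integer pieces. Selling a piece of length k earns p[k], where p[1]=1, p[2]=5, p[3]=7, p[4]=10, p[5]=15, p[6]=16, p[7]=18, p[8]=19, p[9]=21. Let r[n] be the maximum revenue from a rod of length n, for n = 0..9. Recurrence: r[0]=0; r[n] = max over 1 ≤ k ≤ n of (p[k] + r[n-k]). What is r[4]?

10

   n    0    1    2    3    4    5    6    7    8    9
r[n]    0    1    5    7   10   15   16   20   22   25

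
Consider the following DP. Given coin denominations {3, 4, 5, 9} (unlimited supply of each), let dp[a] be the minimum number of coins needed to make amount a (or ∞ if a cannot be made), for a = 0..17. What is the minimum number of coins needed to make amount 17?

 a  0  1  2  3  4  5  6  7  8  9 10 11 12 13 14 15 16 17
dp  0  -  -  1  1  1  2  2  2  1  2  3  2  2  2  3  3  3
(- denotes ∞ / unreachable)

3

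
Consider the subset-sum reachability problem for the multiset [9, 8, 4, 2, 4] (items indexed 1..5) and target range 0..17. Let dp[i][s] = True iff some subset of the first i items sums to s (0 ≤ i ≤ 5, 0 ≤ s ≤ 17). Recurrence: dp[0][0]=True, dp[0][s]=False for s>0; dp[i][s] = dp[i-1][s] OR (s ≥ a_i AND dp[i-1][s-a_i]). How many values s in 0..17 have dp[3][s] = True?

7

i\s   0   1   2   3   4   5   6   7   8   9  10  11  12  13  14  15  16  17
  0   T   F   F   F   F   F   F   F   F   F   F   F   F   F   F   F   F   F
  1   T   F   F   F   F   F   F   F   F   T   F   F   F   F   F   F   F   F
  2   T   F   F   F   F   F   F   F   T   T   F   F   F   F   F   F   F   T
  3   T   F   F   F   T   F   F   F   T   T   F   F   T   T   F   F   F   T
  4   T   F   T   F   T   F   T   F   T   T   T   T   T   T   T   T   F   T
  5   T   F   T   F   T   F   T   F   T   T   T   T   T   T   T   T   T   T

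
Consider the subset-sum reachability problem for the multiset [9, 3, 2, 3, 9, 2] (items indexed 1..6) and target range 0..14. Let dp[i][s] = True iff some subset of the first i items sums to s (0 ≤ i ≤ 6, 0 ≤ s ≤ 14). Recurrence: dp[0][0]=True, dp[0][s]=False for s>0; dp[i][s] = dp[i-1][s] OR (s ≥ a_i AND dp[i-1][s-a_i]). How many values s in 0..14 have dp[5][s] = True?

i\s   0   1   2   3   4   5   6   7   8   9  10  11  12  13  14
  0   T   F   F   F   F   F   F   F   F   F   F   F   F   F   F
  1   T   F   F   F   F   F   F   F   F   T   F   F   F   F   F
  2   T   F   F   T   F   F   F   F   F   T   F   F   T   F   F
  3   T   F   T   T   F   T   F   F   F   T   F   T   T   F   T
  4   T   F   T   T   F   T   T   F   T   T   F   T   T   F   T
  5   T   F   T   T   F   T   T   F   T   T   F   T   T   F   T
  6   T   F   T   T   T   T   T   T   T   T   T   T   T   T   T

10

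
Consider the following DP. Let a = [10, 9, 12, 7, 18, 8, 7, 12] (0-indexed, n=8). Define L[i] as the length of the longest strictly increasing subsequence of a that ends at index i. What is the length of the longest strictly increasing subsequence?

   i    0    1    2    3    4    5    6    7
a[i]   10    9   12    7   18    8    7   12
L[i]    1    1    2    1    3    2    1    3

3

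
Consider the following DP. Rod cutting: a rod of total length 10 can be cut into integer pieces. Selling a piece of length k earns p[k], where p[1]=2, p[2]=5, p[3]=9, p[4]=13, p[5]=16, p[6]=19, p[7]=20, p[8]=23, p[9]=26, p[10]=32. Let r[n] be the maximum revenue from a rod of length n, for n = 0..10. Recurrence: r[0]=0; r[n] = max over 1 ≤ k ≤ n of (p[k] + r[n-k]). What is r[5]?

   n    0    1    2    3    4    5    6    7    8    9   10
r[n]    0    2    5    9   13   16   19   22   26   29   32

16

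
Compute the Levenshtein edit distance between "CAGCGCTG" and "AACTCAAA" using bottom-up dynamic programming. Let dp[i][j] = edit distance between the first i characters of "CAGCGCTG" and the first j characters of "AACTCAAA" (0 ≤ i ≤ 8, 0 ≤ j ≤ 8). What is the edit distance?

   ''  A  A  C  T  C  A  A  A
''  0  1  2  3  4  5  6  7  8
 C  1  1  2  2  3  4  5  6  7
 A  2  1  1  2  3  4  4  5  6
 G  3  2  2  2  3  4  5  5  6
 C  4  3  3  2  3  3  4  5  6
 G  5  4  4  3  3  4  4  5  6
 C  6  5  5  4  4  3  4  5  6
 T  7  6  6  5  4  4  4  5  6
 G  8  7  7  6  5  5  5  5  6

6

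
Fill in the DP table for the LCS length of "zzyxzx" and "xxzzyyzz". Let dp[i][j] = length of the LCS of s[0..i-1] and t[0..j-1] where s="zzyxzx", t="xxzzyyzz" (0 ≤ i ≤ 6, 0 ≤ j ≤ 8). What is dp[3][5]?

3

   ''  x  x  z  z  y  y  z  z
''  0  0  0  0  0  0  0  0  0
 z  0  0  0  1  1  1  1  1  1
 z  0  0  0  1  2  2  2  2  2
 y  0  0  0  1  2  3  3  3  3
 x  0  1  1  1  2  3  3  3  3
 z  0  1  1  2  2  3  3  4  4
 x  0  1  2  2  2  3  3  4  4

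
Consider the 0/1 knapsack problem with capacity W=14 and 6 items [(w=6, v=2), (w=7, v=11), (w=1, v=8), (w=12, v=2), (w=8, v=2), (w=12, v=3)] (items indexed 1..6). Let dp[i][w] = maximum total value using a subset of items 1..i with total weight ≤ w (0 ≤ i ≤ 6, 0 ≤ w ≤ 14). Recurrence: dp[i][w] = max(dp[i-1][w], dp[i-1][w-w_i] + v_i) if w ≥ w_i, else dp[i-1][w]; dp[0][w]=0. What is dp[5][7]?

11

i\w   0   1   2   3   4   5   6   7   8   9  10  11  12  13  14
  0   0   0   0   0   0   0   0   0   0   0   0   0   0   0   0
  1   0   0   0   0   0   0   2   2   2   2   2   2   2   2   2
  2   0   0   0   0   0   0   2  11  11  11  11  11  11  13  13
  3   0   8   8   8   8   8   8  11  19  19  19  19  19  19  21
  4   0   8   8   8   8   8   8  11  19  19  19  19  19  19  21
  5   0   8   8   8   8   8   8  11  19  19  19  19  19  19  21
  6   0   8   8   8   8   8   8  11  19  19  19  19  19  19  21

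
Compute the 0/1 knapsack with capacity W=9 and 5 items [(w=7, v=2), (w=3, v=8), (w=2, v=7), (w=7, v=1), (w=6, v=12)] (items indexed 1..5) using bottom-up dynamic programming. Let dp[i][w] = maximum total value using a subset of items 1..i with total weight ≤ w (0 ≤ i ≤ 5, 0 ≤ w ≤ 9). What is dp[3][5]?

15

i\w   0   1   2   3   4   5   6   7   8   9
  0   0   0   0   0   0   0   0   0   0   0
  1   0   0   0   0   0   0   0   2   2   2
  2   0   0   0   8   8   8   8   8   8   8
  3   0   0   7   8   8  15  15  15  15  15
  4   0   0   7   8   8  15  15  15  15  15
  5   0   0   7   8   8  15  15  15  19  20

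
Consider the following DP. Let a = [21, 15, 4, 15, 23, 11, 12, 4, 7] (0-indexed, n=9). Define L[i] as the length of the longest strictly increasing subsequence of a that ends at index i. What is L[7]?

1

   i    0    1    2    3    4    5    6    7    8
a[i]   21   15    4   15   23   11   12    4    7
L[i]    1    1    1    2    3    2    3    1    2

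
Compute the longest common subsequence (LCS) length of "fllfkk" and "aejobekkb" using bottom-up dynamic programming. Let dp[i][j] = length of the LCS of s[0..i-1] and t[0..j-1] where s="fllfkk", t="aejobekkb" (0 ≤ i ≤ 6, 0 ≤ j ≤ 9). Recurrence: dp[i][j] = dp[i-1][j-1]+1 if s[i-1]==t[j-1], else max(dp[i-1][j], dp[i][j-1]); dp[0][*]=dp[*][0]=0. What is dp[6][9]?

   ''  a  e  j  o  b  e  k  k  b
''  0  0  0  0  0  0  0  0  0  0
 f  0  0  0  0  0  0  0  0  0  0
 l  0  0  0  0  0  0  0  0  0  0
 l  0  0  0  0  0  0  0  0  0  0
 f  0  0  0  0  0  0  0  0  0  0
 k  0  0  0  0  0  0  0  1  1  1
 k  0  0  0  0  0  0  0  1  2  2

2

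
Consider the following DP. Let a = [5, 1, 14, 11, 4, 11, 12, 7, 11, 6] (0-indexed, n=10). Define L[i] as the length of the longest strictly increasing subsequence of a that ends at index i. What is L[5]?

3

   i    0    1    2    3    4    5    6    7    8    9
a[i]    5    1   14   11    4   11   12    7   11    6
L[i]    1    1    2    2    2    3    4    3    4    3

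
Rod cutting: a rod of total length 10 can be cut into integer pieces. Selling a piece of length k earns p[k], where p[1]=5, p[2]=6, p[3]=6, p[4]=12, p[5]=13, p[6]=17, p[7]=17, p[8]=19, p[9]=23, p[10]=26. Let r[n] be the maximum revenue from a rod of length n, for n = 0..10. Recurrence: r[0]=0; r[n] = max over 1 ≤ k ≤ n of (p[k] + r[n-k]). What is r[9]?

   n    0    1    2    3    4    5    6    7    8    9   10
r[n]    0    5   10   15   20   25   30   35   40   45   50

45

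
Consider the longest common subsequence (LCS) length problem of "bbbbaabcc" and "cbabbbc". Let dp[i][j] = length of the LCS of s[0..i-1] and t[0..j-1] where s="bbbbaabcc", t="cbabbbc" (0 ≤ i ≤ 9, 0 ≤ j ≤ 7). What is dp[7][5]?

   ''  c  b  a  b  b  b  c
''  0  0  0  0  0  0  0  0
 b  0  0  1  1  1  1  1  1
 b  0  0  1  1  2  2  2  2
 b  0  0  1  1  2  3  3  3
 b  0  0  1  1  2  3  4  4
 a  0  0  1  2  2  3  4  4
 a  0  0  1  2  2  3  4  4
 b  0  0  1  2  3  3  4  4
 c  0  1  1  2  3  3  4  5
 c  0  1  1  2  3  3  4  5

3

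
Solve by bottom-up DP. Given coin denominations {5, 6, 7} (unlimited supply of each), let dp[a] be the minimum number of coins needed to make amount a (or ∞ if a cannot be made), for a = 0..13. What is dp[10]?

2

 a  0  1  2  3  4  5  6  7  8  9 10 11 12 13
dp  0  -  -  -  -  1  1  1  -  -  2  2  2  2
(- denotes ∞ / unreachable)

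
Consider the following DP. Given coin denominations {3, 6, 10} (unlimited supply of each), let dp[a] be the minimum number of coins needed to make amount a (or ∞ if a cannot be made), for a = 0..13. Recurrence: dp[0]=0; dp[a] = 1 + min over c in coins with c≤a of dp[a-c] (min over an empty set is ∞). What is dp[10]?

1

 a  0  1  2  3  4  5  6  7  8  9 10 11 12 13
dp  0  -  -  1  -  -  1  -  -  2  1  -  2  2
(- denotes ∞ / unreachable)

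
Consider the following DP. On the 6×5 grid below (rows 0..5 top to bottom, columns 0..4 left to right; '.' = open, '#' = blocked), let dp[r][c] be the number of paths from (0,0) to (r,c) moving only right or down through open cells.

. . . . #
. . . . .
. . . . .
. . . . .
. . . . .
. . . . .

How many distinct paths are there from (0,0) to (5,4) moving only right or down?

r\c   0   1   2   3   4
  0   1   1   1   1   0
  1   1   2   3   4   4
  2   1   3   6  10  14
  3   1   4  10  20  34
  4   1   5  15  35  69
  5   1   6  21  56 125

125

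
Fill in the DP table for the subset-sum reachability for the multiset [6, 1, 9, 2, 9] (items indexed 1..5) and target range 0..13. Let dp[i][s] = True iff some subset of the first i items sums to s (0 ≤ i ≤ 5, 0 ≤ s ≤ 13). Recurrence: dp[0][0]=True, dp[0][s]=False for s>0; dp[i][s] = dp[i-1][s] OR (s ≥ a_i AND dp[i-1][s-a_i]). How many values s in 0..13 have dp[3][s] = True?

i\s   0   1   2   3   4   5   6   7   8   9  10  11  12  13
  0   T   F   F   F   F   F   F   F   F   F   F   F   F   F
  1   T   F   F   F   F   F   T   F   F   F   F   F   F   F
  2   T   T   F   F   F   F   T   T   F   F   F   F   F   F
  3   T   T   F   F   F   F   T   T   F   T   T   F   F   F
  4   T   T   T   T   F   F   T   T   T   T   T   T   T   F
  5   T   T   T   T   F   F   T   T   T   T   T   T   T   F

6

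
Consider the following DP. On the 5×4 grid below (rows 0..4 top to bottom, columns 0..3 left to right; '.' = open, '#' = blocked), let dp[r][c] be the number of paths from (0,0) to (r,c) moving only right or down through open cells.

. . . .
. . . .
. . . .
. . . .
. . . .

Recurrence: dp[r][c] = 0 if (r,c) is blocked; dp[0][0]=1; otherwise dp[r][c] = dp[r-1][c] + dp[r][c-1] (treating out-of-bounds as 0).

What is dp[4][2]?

r\c   0   1   2   3
  0   1   1   1   1
  1   1   2   3   4
  2   1   3   6  10
  3   1   4  10  20
  4   1   5  15  35

15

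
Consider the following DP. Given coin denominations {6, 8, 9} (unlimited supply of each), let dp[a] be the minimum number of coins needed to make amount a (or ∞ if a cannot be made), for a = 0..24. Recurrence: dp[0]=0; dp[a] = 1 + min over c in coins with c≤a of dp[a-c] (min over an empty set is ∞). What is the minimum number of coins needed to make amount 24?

 a  0  1  2  3  4  5  6  7  8  9 10 11 12 13 14 15 16 17 18 19 20 21 22 23 24
dp  0  -  -  -  -  -  1  -  1  1  -  -  2  -  2  2  2  2  2  -  3  3  3  3  3
(- denotes ∞ / unreachable)

3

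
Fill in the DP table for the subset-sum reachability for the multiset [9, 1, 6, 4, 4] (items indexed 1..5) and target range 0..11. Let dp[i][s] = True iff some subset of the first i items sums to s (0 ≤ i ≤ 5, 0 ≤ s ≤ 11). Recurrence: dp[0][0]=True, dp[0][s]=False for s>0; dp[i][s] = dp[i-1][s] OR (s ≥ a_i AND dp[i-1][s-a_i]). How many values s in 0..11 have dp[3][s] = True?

6

i\s   0   1   2   3   4   5   6   7   8   9  10  11
  0   T   F   F   F   F   F   F   F   F   F   F   F
  1   T   F   F   F   F   F   F   F   F   T   F   F
  2   T   T   F   F   F   F   F   F   F   T   T   F
  3   T   T   F   F   F   F   T   T   F   T   T   F
  4   T   T   F   F   T   T   T   T   F   T   T   T
  5   T   T   F   F   T   T   T   T   T   T   T   T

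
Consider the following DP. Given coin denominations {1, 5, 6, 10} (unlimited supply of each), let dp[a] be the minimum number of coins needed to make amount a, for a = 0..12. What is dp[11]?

2

 a  0  1  2  3  4  5  6  7  8  9 10 11 12
dp  0  1  2  3  4  1  1  2  3  4  1  2  2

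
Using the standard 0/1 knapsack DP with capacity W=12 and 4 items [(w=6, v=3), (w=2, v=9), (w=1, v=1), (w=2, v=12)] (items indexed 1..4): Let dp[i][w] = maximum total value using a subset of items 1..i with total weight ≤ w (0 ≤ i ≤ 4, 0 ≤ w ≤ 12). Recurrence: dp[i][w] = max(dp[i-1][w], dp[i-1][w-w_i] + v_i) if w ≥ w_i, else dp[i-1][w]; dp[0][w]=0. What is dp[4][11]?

25

i\w   0   1   2   3   4   5   6   7   8   9  10  11  12
  0   0   0   0   0   0   0   0   0   0   0   0   0   0
  1   0   0   0   0   0   0   3   3   3   3   3   3   3
  2   0   0   9   9   9   9   9   9  12  12  12  12  12
  3   0   1   9  10  10  10  10  10  12  13  13  13  13
  4   0   1  12  13  21  22  22  22  22  22  24  25  25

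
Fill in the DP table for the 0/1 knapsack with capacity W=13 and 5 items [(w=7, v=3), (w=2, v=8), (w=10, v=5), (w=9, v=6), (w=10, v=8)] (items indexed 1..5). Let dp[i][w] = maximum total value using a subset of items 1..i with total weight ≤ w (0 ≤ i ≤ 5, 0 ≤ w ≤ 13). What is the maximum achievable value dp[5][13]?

i\w   0   1   2   3   4   5   6   7   8   9  10  11  12  13
  0   0   0   0   0   0   0   0   0   0   0   0   0   0   0
  1   0   0   0   0   0   0   0   3   3   3   3   3   3   3
  2   0   0   8   8   8   8   8   8   8  11  11  11  11  11
  3   0   0   8   8   8   8   8   8   8  11  11  11  13  13
  4   0   0   8   8   8   8   8   8   8  11  11  14  14  14
  5   0   0   8   8   8   8   8   8   8  11  11  14  16  16

16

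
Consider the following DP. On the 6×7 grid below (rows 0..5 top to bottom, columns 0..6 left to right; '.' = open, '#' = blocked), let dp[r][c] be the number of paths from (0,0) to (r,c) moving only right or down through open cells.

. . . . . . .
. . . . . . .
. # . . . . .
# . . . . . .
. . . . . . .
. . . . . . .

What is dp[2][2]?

r\c   0   1   2   3   4   5   6
  0   1   1   1   1   1   1   1
  1   1   2   3   4   5   6   7
  2   1   0   3   7  12  18  25
  3   0   0   3  10  22  40  65
  4   0   0   3  13  35  75 140
  5   0   0   3  16  51 126 266

3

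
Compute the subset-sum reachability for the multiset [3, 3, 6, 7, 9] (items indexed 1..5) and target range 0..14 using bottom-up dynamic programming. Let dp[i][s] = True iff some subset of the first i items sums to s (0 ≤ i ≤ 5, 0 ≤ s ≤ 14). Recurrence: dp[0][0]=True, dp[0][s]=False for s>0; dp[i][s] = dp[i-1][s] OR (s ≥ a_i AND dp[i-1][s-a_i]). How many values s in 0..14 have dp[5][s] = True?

i\s   0   1   2   3   4   5   6   7   8   9  10  11  12  13  14
  0   T   F   F   F   F   F   F   F   F   F   F   F   F   F   F
  1   T   F   F   T   F   F   F   F   F   F   F   F   F   F   F
  2   T   F   F   T   F   F   T   F   F   F   F   F   F   F   F
  3   T   F   F   T   F   F   T   F   F   T   F   F   T   F   F
  4   T   F   F   T   F   F   T   T   F   T   T   F   T   T   F
  5   T   F   F   T   F   F   T   T   F   T   T   F   T   T   F

8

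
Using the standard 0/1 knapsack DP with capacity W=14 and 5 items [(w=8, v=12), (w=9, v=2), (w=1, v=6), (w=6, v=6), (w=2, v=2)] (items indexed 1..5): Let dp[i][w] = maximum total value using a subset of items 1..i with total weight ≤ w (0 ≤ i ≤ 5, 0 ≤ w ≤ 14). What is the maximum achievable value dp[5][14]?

20

i\w   0   1   2   3   4   5   6   7   8   9  10  11  12  13  14
  0   0   0   0   0   0   0   0   0   0   0   0   0   0   0   0
  1   0   0   0   0   0   0   0   0  12  12  12  12  12  12  12
  2   0   0   0   0   0   0   0   0  12  12  12  12  12  12  12
  3   0   6   6   6   6   6   6   6  12  18  18  18  18  18  18
  4   0   6   6   6   6   6   6  12  12  18  18  18  18  18  18
  5   0   6   6   8   8   8   8  12  12  18  18  20  20  20  20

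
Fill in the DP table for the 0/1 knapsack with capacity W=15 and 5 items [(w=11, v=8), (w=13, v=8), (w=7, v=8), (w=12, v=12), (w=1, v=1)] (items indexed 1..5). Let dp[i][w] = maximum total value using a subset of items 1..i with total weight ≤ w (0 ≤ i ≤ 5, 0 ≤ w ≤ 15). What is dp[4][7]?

8

i\w   0   1   2   3   4   5   6   7   8   9  10  11  12  13  14  15
  0   0   0   0   0   0   0   0   0   0   0   0   0   0   0   0   0
  1   0   0   0   0   0   0   0   0   0   0   0   8   8   8   8   8
  2   0   0   0   0   0   0   0   0   0   0   0   8   8   8   8   8
  3   0   0   0   0   0   0   0   8   8   8   8   8   8   8   8   8
  4   0   0   0   0   0   0   0   8   8   8   8   8  12  12  12  12
  5   0   1   1   1   1   1   1   8   9   9   9   9  12  13  13  13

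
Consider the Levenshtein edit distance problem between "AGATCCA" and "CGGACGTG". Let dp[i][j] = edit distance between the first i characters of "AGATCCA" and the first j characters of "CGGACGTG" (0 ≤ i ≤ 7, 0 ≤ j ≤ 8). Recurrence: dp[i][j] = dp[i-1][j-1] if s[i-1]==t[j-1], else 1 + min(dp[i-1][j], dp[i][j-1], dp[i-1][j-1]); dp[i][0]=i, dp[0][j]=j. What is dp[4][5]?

3

   ''  C  G  G  A  C  G  T  G
''  0  1  2  3  4  5  6  7  8
 A  1  1  2  3  3  4  5  6  7
 G  2  2  1  2  3  4  4  5  6
 A  3  3  2  2  2  3  4  5  6
 T  4  4  3  3  3  3  4  4  5
 C  5  4  4  4  4  3  4  5  5
 C  6  5  5  5  5  4  4  5  6
 A  7  6  6  6  5  5  5  5  6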